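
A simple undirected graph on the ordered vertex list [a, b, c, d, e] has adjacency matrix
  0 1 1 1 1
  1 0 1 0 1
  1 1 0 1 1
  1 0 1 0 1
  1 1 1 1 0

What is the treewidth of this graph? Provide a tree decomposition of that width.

Treewidth 3.
Bags: B1 = {a, c, d, e}  B2 = {a, b, c, e}
Tree: B1–B2

Every bag has size at most 4, so the width is 4 − 1 = 3 and tw(G) ≤ 3. Conversely, {a, c, d, e} is a clique of size 4, and the vertices of any clique must share a bag in every tree decomposition; so some bag has ≥ 4 vertices and tw(G) ≥ 3. Combining the bounds, tw(G) = 3.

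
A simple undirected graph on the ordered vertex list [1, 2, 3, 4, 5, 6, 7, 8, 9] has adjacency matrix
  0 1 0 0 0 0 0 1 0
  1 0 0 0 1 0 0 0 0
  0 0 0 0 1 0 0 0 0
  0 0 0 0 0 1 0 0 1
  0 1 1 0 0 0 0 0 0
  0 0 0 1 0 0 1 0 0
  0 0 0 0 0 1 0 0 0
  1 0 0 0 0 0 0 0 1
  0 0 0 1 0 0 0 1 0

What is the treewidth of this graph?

A width-1 tree decomposition is:
Bags: B1 = {3, 5}  B2 = {2, 5}  B3 = {1, 2}  B4 = {1, 8}  B5 = {8, 9}  B6 = {4, 9}  B7 = {4, 6}  B8 = {6, 7}
Tree: B1–B2, B2–B3, B3–B4, B4–B5, B5–B6, B6–B7, B7–B8
Each bag holds 2 vertices, so the decomposition has width 1, which upper-bounds the treewidth. Since G has at least one edge (e.g. 3–5), it is not an edgeless graph, so tw(G) ≥ 1. The upper and lower bounds meet at 1, so that is the treewidth.

1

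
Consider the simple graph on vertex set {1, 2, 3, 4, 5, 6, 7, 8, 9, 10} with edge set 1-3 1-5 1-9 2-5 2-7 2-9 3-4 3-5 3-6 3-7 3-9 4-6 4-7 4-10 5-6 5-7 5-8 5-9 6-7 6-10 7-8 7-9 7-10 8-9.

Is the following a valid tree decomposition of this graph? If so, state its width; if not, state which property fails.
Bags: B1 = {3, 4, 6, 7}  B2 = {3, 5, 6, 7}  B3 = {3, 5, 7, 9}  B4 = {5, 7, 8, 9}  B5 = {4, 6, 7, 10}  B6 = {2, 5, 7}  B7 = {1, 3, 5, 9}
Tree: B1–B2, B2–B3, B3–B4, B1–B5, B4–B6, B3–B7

A tree decomposition must satisfy three properties: every vertex lies in some bag; for every edge, both endpoints lie together in some bag; and for every vertex, the bags containing it form a connected subtree. Here edge (9,2) lies in no bag, so the decomposition is invalid.

No — edge (9,2) lies in no bag.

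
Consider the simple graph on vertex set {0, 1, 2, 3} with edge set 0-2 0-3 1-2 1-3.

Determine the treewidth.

2

A width-2 tree decomposition is:
Bags: B1 = {0, 1, 2}  B2 = {0, 1, 3}
Tree: B1–B2
The largest bag has 3 vertices, giving width 2; this decomposition certifies tw(G) ≤ 2. Since 0–2–1–3–0 is a cycle in G, G is not acyclic. Forests are exactly the graphs of treewidth ≤ 1, so tw(G) ≥ 2. Hence tw(G) = 2 exactly.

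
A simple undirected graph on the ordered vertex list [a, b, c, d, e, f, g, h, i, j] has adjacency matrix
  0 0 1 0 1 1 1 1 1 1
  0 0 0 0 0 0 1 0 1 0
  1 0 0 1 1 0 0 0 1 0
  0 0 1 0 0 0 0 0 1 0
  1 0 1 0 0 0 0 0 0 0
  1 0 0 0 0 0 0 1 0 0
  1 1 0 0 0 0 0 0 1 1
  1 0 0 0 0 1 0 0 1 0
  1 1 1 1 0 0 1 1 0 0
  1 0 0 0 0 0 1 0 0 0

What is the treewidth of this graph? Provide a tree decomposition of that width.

Every bag has size at most 3, so the width is 3 − 1 = 2 and tw(G) ≤ 2. On the other hand G contains the 3-clique {c, d, i}. A clique must lie in a single bag of any decomposition, so no decomposition can have width below 2. The upper and lower bounds meet at 2, so that is the treewidth.

Treewidth 2.
One optimal decomposition is:
Bags: B1 = {a, g, i}  B2 = {a, h, i}  B3 = {a, c, i}  B4 = {a, c, e}  B5 = {c, d, i}  B6 = {b, g, i}  B7 = {a, f, h}  B8 = {a, g, j}
Tree: B1–B2, B1–B3, B3–B4, B3–B5, B1–B6, B2–B7, B1–B8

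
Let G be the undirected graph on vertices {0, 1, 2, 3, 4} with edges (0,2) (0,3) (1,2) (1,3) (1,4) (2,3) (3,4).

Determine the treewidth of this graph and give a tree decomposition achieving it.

Treewidth 2.
Bags: B1 = {1, 3, 4}  B2 = {1, 2, 3}  B3 = {0, 2, 3}
Tree: B1–B2, B2–B3

Each bag holds 3 vertices, so the decomposition has width 2, which upper-bounds the treewidth. For the lower bound, the 3 vertices {0, 2, 3} are pairwise adjacent, and any tree decomposition puts a clique entirely inside one bag — forcing width ≥ 2. Therefore the treewidth is 2.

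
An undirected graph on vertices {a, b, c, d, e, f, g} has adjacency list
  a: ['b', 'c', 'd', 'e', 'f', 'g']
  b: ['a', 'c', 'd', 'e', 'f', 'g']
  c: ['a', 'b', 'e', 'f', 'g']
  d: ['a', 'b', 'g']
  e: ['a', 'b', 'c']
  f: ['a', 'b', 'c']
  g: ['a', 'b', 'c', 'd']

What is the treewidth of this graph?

3

A width-3 tree decomposition is:
Bags: B1 = {a, b, c, g}  B2 = {a, b, c, e}  B3 = {a, b, c, f}  B4 = {a, b, d, g}
Tree: B1–B2, B1–B3, B1–B4
Every bag has size at most 4, so the width is 4 − 1 = 3 and tw(G) ≤ 3. For the lower bound, the 4 vertices {a, b, d, g} are pairwise adjacent, and any tree decomposition puts a clique entirely inside one bag — forcing width ≥ 3. Combining the bounds, tw(G) = 3.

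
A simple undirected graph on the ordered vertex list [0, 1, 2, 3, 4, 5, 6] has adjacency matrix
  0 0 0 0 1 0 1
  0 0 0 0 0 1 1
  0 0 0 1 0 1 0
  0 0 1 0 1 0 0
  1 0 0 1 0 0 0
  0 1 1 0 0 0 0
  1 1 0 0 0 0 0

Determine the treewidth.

2

A width-2 tree decomposition is:
Bags: B1 = {2, 3, 5}  B2 = {3, 4, 5}  B3 = {0, 4, 5}  B4 = {0, 5, 6}  B5 = {1, 5, 6}
Tree: B1–B2, B2–B3, B3–B4, B4–B5
Every bag has size at most 3, so the width is 3 − 1 = 2 and tw(G) ≤ 2. For the lower bound, G contains the cycle 5–2–3–4–0–6–1–5, so G is not a forest; only forests have treewidth ≤ 1, hence tw(G) ≥ 2. Combining the bounds, tw(G) = 2.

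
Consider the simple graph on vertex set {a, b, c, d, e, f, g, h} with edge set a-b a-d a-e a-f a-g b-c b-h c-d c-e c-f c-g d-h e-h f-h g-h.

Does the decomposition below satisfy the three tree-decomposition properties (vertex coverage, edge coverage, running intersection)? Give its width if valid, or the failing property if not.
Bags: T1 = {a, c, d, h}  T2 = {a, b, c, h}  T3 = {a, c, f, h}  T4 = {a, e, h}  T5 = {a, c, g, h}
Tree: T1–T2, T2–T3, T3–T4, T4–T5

No — edge (c,e) lies in no bag.

A tree decomposition must satisfy three properties: every vertex lies in some bag; for every edge, both endpoints lie together in some bag; and for every vertex, the bags containing it form a connected subtree. Here edge (c,e) lies in no bag, so the decomposition is invalid.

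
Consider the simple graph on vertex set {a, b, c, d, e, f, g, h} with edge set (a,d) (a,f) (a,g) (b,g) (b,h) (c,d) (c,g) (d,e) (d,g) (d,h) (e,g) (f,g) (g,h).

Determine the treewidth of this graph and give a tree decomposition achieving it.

Treewidth 2.
One optimal decomposition is:
Bags: B1 = {a, d, g}  B2 = {a, f, g}  B3 = {d, g, h}  B4 = {c, d, g}  B5 = {b, g, h}  B6 = {d, e, g}
Tree: B1–B2, B1–B3, B1–B4, B3–B5, B4–B6

Each bag holds 3 vertices, so the decomposition has width 2, which upper-bounds the treewidth. On the other hand G contains the 3-clique {d, e, g}. A clique must lie in a single bag of any decomposition, so no decomposition can have width below 2. Combining the bounds, tw(G) = 2.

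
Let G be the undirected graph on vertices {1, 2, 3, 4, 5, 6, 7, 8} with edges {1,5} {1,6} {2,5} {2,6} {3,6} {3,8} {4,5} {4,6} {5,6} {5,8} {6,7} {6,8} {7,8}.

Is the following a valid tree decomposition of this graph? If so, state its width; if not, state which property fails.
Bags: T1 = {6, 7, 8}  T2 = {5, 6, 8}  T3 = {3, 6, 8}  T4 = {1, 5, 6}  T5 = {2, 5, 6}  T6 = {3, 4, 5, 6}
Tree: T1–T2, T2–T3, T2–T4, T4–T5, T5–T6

No — bags containing vertex 3 are not connected in the tree.

A tree decomposition must satisfy three properties: every vertex lies in some bag; for every edge, both endpoints lie together in some bag; and for every vertex, the bags containing it form a connected subtree. Here bags containing vertex 3 are not connected in the tree, so the decomposition is invalid.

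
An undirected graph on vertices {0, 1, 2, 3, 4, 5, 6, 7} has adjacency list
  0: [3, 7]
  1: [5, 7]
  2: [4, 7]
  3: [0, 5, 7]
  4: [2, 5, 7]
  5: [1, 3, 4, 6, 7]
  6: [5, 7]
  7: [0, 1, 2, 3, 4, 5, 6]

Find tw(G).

2

A width-2 tree decomposition is:
Bags: B1 = {4, 5, 7}  B2 = {1, 5, 7}  B3 = {3, 5, 7}  B4 = {2, 4, 7}  B5 = {5, 6, 7}  B6 = {0, 3, 7}
Tree: B1–B2, B1–B3, B1–B4, B1–B5, B3–B6
Each bag holds 3 vertices, so the decomposition has width 2, which upper-bounds the treewidth. On the other hand G contains the 3-clique {0, 3, 7}. A clique must lie in a single bag of any decomposition, so no decomposition can have width below 2. Therefore the treewidth is 2.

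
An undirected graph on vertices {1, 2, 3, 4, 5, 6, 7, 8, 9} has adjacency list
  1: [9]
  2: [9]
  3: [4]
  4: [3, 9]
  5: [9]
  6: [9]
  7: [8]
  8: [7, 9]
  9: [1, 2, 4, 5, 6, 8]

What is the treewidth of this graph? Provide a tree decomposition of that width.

Every bag has size at most 2, so the width is 2 − 1 = 1 and tw(G) ≤ 1. Any graph with an edge has treewidth ≥ 1, and G has the edge 9–8. Combining the bounds, tw(G) = 1.

Treewidth 1.
One such decomposition:
Bags: B1 = {8, 9}  B2 = {1, 9}  B3 = {6, 9}  B4 = {4, 9}  B5 = {5, 9}  B6 = {3, 4}  B7 = {7, 8}  B8 = {2, 9}
Tree: B1–B2, B2–B3, B3–B4, B1–B5, B4–B6, B1–B7, B2–B8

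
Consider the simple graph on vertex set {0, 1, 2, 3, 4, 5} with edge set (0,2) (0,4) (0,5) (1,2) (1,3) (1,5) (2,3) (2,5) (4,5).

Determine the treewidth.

A width-2 tree decomposition is:
Bags: B1 = {1, 2, 5}  B2 = {0, 2, 5}  B3 = {1, 2, 3}  B4 = {0, 4, 5}
Tree: B1–B2, B1–B3, B2–B4
The largest bag has 3 vertices, giving width 2; this decomposition certifies tw(G) ≤ 2. On the other hand G contains the 3-clique {0, 2, 5}. A clique must lie in a single bag of any decomposition, so no decomposition can have width below 2. Therefore the treewidth is 2.

2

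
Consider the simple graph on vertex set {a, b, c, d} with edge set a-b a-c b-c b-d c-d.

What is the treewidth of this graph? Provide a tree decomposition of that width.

Treewidth 2.
One such decomposition:
Bags: B1 = {a, b, c}  B2 = {b, c, d}
Tree: B1–B2

The largest bag has 3 vertices, giving width 2; this decomposition certifies tw(G) ≤ 2. Conversely, {b, c, d} is a clique of size 3, and the vertices of any clique must share a bag in every tree decomposition; so some bag has ≥ 3 vertices and tw(G) ≥ 2. The upper and lower bounds meet at 2, so that is the treewidth.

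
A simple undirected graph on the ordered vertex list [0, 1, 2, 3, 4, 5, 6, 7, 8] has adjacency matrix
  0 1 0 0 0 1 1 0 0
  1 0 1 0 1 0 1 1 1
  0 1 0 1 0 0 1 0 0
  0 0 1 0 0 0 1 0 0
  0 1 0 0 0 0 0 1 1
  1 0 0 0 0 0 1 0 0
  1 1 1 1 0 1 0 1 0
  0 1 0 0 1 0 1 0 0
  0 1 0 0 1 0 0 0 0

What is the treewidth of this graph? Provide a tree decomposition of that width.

The largest bag has 3 vertices, giving width 2; this decomposition certifies tw(G) ≤ 2. For the lower bound, the 3 vertices {1, 4, 8} are pairwise adjacent, and any tree decomposition puts a clique entirely inside one bag — forcing width ≥ 2. Hence tw(G) = 2 exactly.

Treewidth 2.
One optimal decomposition is:
Bags: B1 = {1, 6, 7}  B2 = {1, 2, 6}  B3 = {0, 1, 6}  B4 = {0, 5, 6}  B5 = {2, 3, 6}  B6 = {1, 4, 7}  B7 = {1, 4, 8}
Tree: B1–B2, B2–B3, B3–B4, B2–B5, B1–B6, B6–B7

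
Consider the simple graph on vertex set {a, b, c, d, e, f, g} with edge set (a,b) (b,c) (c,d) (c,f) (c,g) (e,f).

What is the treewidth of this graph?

1

A width-1 tree decomposition is:
Bags: B1 = {c, d}  B2 = {c, g}  B3 = {c, f}  B4 = {e, f}  B5 = {b, c}  B6 = {a, b}
Tree: B1–B2, B2–B3, B3–B4, B2–B5, B5–B6
Every bag has size at most 2, so the width is 2 − 1 = 1 and tw(G) ≤ 1. G has an edge, so its treewidth is at least 1. The upper and lower bounds meet at 1, so that is the treewidth.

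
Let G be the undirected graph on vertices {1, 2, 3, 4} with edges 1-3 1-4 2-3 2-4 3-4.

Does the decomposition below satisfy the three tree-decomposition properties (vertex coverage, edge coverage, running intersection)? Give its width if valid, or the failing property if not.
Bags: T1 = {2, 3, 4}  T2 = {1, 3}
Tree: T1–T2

A tree decomposition must satisfy three properties: every vertex lies in some bag; for every edge, both endpoints lie together in some bag; and for every vertex, the bags containing it form a connected subtree. Here edge (4,1) lies in no bag, so the decomposition is invalid.

No — edge (4,1) lies in no bag.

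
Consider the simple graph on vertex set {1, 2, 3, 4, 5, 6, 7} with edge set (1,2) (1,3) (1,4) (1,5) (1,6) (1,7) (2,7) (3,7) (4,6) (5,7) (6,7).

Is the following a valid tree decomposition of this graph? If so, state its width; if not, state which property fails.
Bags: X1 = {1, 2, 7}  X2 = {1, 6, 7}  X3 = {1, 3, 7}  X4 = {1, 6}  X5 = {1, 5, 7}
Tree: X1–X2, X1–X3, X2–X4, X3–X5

No — vertex 4 appears in no bag.

A tree decomposition must satisfy three properties: every vertex lies in some bag; for every edge, both endpoints lie together in some bag; and for every vertex, the bags containing it form a connected subtree. Here vertex 4 appears in no bag, so the decomposition is invalid.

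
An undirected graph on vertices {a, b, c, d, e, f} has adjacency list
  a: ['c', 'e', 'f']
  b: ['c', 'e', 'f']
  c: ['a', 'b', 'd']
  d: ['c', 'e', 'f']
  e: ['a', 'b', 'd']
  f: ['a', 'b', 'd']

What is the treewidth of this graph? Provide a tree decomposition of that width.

The largest bag has 4 vertices, giving width 3; this decomposition certifies tw(G) ≤ 3. For the lower bound: the 4 vertex sets {b,c}, {d,f}, {e}, {a} are disjoint, each induces a connected subgraph, and every pair is joined by at least one edge of G. Contracting each set to a single vertex therefore yields K_{4} as a minor, and since treewidth is minor-monotone, tw(G) ≥ tw(K_{4}) = 3. Therefore the treewidth is 3.

Treewidth 3.
One optimal decomposition is:
Bags: B1 = {b, c, e, f}  B2 = {c, d, e, f}  B3 = {a, c, e, f}
Tree: B1–B2, B2–B3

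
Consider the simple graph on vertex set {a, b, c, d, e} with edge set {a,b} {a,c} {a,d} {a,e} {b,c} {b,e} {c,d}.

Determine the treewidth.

2

A width-2 tree decomposition is:
Bags: B1 = {a, b, c}  B2 = {a, b, e}  B3 = {a, c, d}
Tree: B1–B2, B1–B3
The largest bag has 3 vertices, giving width 2; this decomposition certifies tw(G) ≤ 2. For the lower bound, the 3 vertices {a, b, e} are pairwise adjacent, and any tree decomposition puts a clique entirely inside one bag — forcing width ≥ 2. Hence tw(G) = 2 exactly.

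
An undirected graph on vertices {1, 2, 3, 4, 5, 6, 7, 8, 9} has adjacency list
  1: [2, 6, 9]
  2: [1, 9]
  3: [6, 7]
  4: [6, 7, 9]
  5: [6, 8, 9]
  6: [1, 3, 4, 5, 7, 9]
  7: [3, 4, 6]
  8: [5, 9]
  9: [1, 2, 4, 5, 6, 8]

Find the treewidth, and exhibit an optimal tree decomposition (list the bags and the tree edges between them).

Treewidth 2.
One such decomposition:
Bags: B1 = {4, 6, 9}  B2 = {1, 6, 9}  B3 = {4, 6, 7}  B4 = {1, 2, 9}  B5 = {3, 6, 7}  B6 = {5, 6, 9}  B7 = {5, 8, 9}
Tree: B1–B2, B1–B3, B2–B4, B3–B5, B1–B6, B6–B7

Every bag has size at most 3, so the width is 3 − 1 = 2 and tw(G) ≤ 2. For the lower bound, the 3 vertices {5, 8, 9} are pairwise adjacent, and any tree decomposition puts a clique entirely inside one bag — forcing width ≥ 2. The upper and lower bounds meet at 2, so that is the treewidth.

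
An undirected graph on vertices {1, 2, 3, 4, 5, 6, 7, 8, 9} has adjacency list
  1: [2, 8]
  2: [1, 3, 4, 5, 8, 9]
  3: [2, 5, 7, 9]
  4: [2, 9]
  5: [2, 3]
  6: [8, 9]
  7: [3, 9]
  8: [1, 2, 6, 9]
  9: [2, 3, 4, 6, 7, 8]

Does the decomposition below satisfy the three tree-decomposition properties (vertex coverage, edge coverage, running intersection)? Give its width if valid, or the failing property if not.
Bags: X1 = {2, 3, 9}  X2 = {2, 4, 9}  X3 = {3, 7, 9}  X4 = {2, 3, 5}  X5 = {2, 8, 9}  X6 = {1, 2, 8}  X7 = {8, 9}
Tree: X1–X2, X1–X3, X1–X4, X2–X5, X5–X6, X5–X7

A tree decomposition must satisfy three properties: every vertex lies in some bag; for every edge, both endpoints lie together in some bag; and for every vertex, the bags containing it form a connected subtree. Here vertex 6 appears in no bag, so the decomposition is invalid.

No — vertex 6 appears in no bag.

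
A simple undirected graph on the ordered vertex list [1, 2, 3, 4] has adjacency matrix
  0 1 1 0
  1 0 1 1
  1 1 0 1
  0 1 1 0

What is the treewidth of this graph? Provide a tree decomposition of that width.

Treewidth 2.
One optimal decomposition is:
Bags: B1 = {2, 3, 4}  B2 = {1, 2, 3}
Tree: B1–B2

Each bag holds 3 vertices, so the decomposition has width 2, which upper-bounds the treewidth. For the lower bound, the 3 vertices {1, 2, 3} are pairwise adjacent, and any tree decomposition puts a clique entirely inside one bag — forcing width ≥ 2. Therefore the treewidth is 2.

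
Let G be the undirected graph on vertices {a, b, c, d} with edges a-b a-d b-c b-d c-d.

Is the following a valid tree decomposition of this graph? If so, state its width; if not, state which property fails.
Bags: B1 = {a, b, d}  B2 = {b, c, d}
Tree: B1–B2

Every vertex of G appears in some bag (union = {a, b, c, d}); every edge is covered by a bag; and for each vertex v the set of bags containing v is connected in the bag tree. The decomposition is therefore valid. The largest bag has 3 vertices, so the width is 2.

Yes; width 2.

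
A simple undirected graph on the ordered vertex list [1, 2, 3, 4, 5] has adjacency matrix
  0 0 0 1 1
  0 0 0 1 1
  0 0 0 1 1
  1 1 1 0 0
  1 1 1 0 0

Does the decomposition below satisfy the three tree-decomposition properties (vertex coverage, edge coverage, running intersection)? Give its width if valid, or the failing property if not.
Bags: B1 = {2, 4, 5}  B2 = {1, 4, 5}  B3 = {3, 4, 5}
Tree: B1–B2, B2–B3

Yes; width 2.

Every vertex of G appears in some bag (union = {1, 2, 3, 4, 5}); every edge is covered by a bag; and for each vertex v the set of bags containing v is connected in the bag tree. The decomposition is therefore valid. The largest bag has 3 vertices, so the width is 2.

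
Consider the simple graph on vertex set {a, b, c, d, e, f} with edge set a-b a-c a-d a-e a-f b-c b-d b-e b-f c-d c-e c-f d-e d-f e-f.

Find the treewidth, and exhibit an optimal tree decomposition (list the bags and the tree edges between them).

A single bag containing all 6 vertices is trivially a valid decomposition of width 5. For the lower bound, the 6 vertices {a, b, c, d, e, f} are pairwise adjacent, and any tree decomposition puts a clique entirely inside one bag — forcing width ≥ 5. The upper and lower bounds meet at 5, so that is the treewidth.

Treewidth 5.
One such decomposition:
Bags: B1 = {a, b, c, d, e, f}
Tree: (single bag)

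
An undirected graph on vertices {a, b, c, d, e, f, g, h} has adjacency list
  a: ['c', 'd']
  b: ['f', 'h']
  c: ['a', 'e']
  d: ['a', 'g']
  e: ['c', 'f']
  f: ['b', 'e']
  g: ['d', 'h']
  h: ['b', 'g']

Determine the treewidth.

A width-2 tree decomposition is:
Bags: B1 = {b, f, h}  B2 = {f, g, h}  B3 = {d, f, g}  B4 = {a, d, f}  B5 = {a, c, f}  B6 = {c, e, f}
Tree: B1–B2, B2–B3, B3–B4, B4–B5, B5–B6
Each bag holds 3 vertices, so the decomposition has width 2, which upper-bounds the treewidth. For the lower bound, G contains the cycle f–b–h–g–d–a–c–e–f, so G is not a forest; only forests have treewidth ≤ 1, hence tw(G) ≥ 2. Therefore the treewidth is 2.

2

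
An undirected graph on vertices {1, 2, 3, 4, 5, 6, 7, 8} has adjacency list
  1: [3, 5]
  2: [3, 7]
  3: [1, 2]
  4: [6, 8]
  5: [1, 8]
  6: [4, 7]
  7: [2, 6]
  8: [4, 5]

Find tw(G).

A width-2 tree decomposition is:
Bags: B1 = {1, 2, 3}  B2 = {1, 2, 7}  B3 = {1, 6, 7}  B4 = {1, 4, 6}  B5 = {1, 4, 8}  B6 = {1, 5, 8}
Tree: B1–B2, B2–B3, B3–B4, B4–B5, B5–B6
Every bag has size at most 3, so the width is 3 − 1 = 2 and tw(G) ≤ 2. Since 1–3–2–7–6–4–8–5–1 is a cycle in G, G is not acyclic. Forests are exactly the graphs of treewidth ≤ 1, so tw(G) ≥ 2. Combining the bounds, tw(G) = 2.

2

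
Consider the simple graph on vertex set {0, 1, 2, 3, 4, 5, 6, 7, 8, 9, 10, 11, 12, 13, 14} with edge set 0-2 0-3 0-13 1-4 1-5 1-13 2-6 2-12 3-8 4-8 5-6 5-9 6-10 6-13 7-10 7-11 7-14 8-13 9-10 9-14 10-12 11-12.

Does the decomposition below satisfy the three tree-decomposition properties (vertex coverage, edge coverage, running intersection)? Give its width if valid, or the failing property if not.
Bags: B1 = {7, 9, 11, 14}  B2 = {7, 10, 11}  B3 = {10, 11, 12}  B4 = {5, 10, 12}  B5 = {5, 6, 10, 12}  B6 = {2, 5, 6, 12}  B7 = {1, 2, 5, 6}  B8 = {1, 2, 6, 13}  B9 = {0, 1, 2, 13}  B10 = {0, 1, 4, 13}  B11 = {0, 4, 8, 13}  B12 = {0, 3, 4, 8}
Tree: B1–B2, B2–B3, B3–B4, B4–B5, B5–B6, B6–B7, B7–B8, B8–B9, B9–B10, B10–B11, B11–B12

No — edge (9,10) lies in no bag.

A tree decomposition must satisfy three properties: every vertex lies in some bag; for every edge, both endpoints lie together in some bag; and for every vertex, the bags containing it form a connected subtree. Here edge (9,10) lies in no bag, so the decomposition is invalid.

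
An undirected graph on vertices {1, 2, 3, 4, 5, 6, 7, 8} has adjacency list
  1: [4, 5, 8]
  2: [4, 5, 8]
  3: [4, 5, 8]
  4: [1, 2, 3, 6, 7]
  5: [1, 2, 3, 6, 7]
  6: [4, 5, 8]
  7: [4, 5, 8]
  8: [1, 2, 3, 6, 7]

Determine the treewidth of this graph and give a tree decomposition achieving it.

Treewidth 3.
One such decomposition:
Bags: B1 = {4, 5, 7, 8}  B2 = {1, 4, 5, 8}  B3 = {4, 5, 6, 8}  B4 = {2, 4, 5, 8}  B5 = {3, 4, 5, 8}
Tree: B1–B2, B2–B3, B3–B4, B4–B5

The largest bag has 4 vertices, giving width 3; this decomposition certifies tw(G) ≤ 3. For the lower bound: the 4 vertex sets {5,7}, {1,4}, {8}, {6} are disjoint, each induces a connected subgraph, and every pair is joined by at least one edge of G. Contracting each set to a single vertex therefore yields K_{4} as a minor, and since treewidth is minor-monotone, tw(G) ≥ tw(K_{4}) = 3. Hence tw(G) = 3 exactly.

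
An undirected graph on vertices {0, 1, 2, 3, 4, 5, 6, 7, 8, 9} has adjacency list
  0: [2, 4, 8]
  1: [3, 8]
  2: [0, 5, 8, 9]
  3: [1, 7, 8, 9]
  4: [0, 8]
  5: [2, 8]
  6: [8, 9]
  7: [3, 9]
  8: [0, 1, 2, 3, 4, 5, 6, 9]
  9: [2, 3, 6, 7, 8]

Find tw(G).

A width-2 tree decomposition is:
Bags: B1 = {3, 8, 9}  B2 = {2, 8, 9}  B3 = {1, 3, 8}  B4 = {0, 2, 8}  B5 = {2, 5, 8}  B6 = {3, 7, 9}  B7 = {0, 4, 8}  B8 = {6, 8, 9}
Tree: B1–B2, B1–B3, B2–B4, B2–B5, B1–B6, B4–B7, B1–B8
Each bag holds 3 vertices, so the decomposition has width 2, which upper-bounds the treewidth. For the lower bound, the 3 vertices {1, 3, 8} are pairwise adjacent, and any tree decomposition puts a clique entirely inside one bag — forcing width ≥ 2. The upper and lower bounds meet at 2, so that is the treewidth.

2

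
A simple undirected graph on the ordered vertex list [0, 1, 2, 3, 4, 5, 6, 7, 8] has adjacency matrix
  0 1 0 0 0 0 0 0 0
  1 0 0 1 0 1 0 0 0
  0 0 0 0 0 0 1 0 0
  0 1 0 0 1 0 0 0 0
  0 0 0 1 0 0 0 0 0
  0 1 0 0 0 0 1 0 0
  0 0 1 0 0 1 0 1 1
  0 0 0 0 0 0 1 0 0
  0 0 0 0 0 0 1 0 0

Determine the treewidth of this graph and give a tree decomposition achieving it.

Each bag holds 2 vertices, so the decomposition has width 1, which upper-bounds the treewidth. Any graph with an edge has treewidth ≥ 1, and G has the edge 1–5. Hence tw(G) = 1 exactly.

Treewidth 1.
Bags: B1 = {1, 5}  B2 = {1, 3}  B3 = {5, 6}  B4 = {3, 4}  B5 = {6, 8}  B6 = {6, 7}  B7 = {2, 6}  B8 = {0, 1}
Tree: B1–B2, B1–B3, B2–B4, B3–B5, B5–B6, B5–B7, B2–B8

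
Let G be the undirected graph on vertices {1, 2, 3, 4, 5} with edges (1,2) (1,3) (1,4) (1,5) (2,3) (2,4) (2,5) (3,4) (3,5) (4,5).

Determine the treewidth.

4

A width-4 tree decomposition is:
Bags: B1 = {1, 2, 3, 4, 5}
Tree: (single bag)
With just one bag of size 5, the width is 5 − 1 = 4, so tw(G) ≤ 4. Conversely, {1, 2, 3, 4, 5} is a clique of size 5, and the vertices of any clique must share a bag in every tree decomposition; so some bag has ≥ 5 vertices and tw(G) ≥ 4. Hence tw(G) = 4 exactly.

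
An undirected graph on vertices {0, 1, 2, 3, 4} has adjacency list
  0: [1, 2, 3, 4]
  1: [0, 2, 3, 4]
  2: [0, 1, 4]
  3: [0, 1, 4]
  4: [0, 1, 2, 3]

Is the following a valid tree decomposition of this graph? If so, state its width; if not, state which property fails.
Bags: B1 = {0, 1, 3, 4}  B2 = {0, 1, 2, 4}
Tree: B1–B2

Yes; width 3.

Checking the three conditions: (i) the bags cover all of {0, 1, 2, 3, 4}; (ii) for each edge, some bag contains both endpoints; (iii) the bags containing any fixed vertex form a subtree. All hold, so the decomposition is valid with width 4 − 1 = 3.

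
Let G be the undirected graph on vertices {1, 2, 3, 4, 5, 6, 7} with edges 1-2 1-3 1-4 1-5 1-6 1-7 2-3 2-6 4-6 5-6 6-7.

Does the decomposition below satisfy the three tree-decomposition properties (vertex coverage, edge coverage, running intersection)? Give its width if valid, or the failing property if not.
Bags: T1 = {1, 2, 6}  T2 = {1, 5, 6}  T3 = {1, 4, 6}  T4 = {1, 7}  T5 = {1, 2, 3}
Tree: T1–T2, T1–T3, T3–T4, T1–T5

No — edge (6,7) lies in no bag.

A tree decomposition must satisfy three properties: every vertex lies in some bag; for every edge, both endpoints lie together in some bag; and for every vertex, the bags containing it form a connected subtree. Here edge (6,7) lies in no bag, so the decomposition is invalid.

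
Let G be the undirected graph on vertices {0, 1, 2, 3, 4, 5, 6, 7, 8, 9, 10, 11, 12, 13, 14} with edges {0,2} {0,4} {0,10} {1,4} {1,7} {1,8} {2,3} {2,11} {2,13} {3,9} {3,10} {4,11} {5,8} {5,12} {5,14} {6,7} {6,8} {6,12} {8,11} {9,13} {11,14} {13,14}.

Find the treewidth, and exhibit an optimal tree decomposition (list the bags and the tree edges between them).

Treewidth 3.
Bags: B1 = {3, 9, 10, 13}  B2 = {2, 3, 10, 13}  B3 = {0, 2, 10, 13}  B4 = {0, 2, 13, 14}  B5 = {0, 2, 11, 14}  B6 = {0, 4, 11, 14}  B7 = {4, 5, 11, 14}  B8 = {4, 5, 8, 11}  B9 = {1, 4, 5, 8}  B10 = {1, 5, 8, 12}  B11 = {1, 6, 8, 12}  B12 = {1, 6, 7, 12}
Tree: B1–B2, B2–B3, B3–B4, B4–B5, B5–B6, B6–B7, B7–B8, B8–B9, B9–B10, B10–B11, B11–B12

The largest bag has 4 vertices, giving width 3; this decomposition certifies tw(G) ≤ 3. For the lower bound: the 4 vertex sets {3,9,10}, {13}, {2}, {0,4,11,14} are disjoint, each induces a connected subgraph, and every pair is joined by at least one edge of G. Contracting each set to a single vertex therefore yields K_{4} as a minor, and since treewidth is minor-monotone, tw(G) ≥ tw(K_{4}) = 3. Hence tw(G) = 3 exactly.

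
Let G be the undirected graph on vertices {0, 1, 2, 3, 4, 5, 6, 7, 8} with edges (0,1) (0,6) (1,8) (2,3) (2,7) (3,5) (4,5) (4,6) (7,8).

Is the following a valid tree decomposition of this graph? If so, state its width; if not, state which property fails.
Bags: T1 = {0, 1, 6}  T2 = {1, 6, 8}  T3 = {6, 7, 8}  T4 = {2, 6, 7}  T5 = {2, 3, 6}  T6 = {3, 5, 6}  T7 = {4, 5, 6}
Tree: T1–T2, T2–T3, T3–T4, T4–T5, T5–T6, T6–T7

Yes; width 2.

Checking the three conditions: (i) the bags cover all of {0, 1, 2, 3, 4, 5, 6, 7, 8}; (ii) for each edge, some bag contains both endpoints; (iii) the bags containing any fixed vertex form a subtree. All hold, so the decomposition is valid with width 3 − 1 = 2.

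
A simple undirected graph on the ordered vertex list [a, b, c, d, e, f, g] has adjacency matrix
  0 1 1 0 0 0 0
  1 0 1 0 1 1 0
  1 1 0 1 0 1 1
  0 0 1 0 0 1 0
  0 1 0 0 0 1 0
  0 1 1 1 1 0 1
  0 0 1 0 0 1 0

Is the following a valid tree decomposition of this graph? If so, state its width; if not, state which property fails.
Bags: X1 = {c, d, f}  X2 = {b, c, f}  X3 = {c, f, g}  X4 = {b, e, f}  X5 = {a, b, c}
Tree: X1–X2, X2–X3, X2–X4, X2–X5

Every vertex of G appears in some bag (union = {a, b, c, d, e, f, g}); every edge is covered by a bag; and for each vertex v the set of bags containing v is connected in the bag tree. The decomposition is therefore valid. The largest bag has 3 vertices, so the width is 2.

Yes; width 2.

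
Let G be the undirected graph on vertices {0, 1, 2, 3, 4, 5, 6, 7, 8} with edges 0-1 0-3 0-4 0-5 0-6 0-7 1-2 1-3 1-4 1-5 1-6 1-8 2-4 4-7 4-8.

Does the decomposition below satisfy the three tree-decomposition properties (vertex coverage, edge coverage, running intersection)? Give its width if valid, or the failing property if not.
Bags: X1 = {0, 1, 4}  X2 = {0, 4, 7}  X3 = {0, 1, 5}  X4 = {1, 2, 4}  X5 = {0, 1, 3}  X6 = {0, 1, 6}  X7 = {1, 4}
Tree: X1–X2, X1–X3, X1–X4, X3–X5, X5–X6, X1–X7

No — vertex 8 appears in no bag.

A tree decomposition must satisfy three properties: every vertex lies in some bag; for every edge, both endpoints lie together in some bag; and for every vertex, the bags containing it form a connected subtree. Here vertex 8 appears in no bag, so the decomposition is invalid.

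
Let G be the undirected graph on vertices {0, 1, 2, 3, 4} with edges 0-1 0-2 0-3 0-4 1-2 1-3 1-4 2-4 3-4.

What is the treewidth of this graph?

A width-3 tree decomposition is:
Bags: B1 = {0, 1, 3, 4}  B2 = {0, 1, 2, 4}
Tree: B1–B2
The largest bag has 4 vertices, giving width 3; this decomposition certifies tw(G) ≤ 3. On the other hand G contains the 4-clique {0, 1, 2, 4}. A clique must lie in a single bag of any decomposition, so no decomposition can have width below 3. Therefore the treewidth is 3.

3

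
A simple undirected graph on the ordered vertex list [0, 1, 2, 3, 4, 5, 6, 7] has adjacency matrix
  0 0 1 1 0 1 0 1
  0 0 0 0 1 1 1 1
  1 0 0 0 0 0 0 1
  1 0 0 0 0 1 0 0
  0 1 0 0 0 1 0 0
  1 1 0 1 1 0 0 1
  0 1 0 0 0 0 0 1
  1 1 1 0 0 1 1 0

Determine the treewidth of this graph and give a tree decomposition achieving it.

Treewidth 2.
One optimal decomposition is:
Bags: B1 = {1, 5, 7}  B2 = {1, 6, 7}  B3 = {0, 5, 7}  B4 = {0, 3, 5}  B5 = {1, 4, 5}  B6 = {0, 2, 7}
Tree: B1–B2, B1–B3, B3–B4, B1–B5, B3–B6

Every bag has size at most 3, so the width is 3 − 1 = 2 and tw(G) ≤ 2. On the other hand G contains the 3-clique {0, 2, 7}. A clique must lie in a single bag of any decomposition, so no decomposition can have width below 2. Therefore the treewidth is 2.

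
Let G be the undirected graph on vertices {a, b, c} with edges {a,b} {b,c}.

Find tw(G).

A width-1 tree decomposition is:
Bags: B1 = {a, b}  B2 = {b, c}
Tree: B1–B2
Every bag has size at most 2, so the width is 2 − 1 = 1 and tw(G) ≤ 1. Since G has at least one edge (e.g. b–a), it is not an edgeless graph, so tw(G) ≥ 1. Hence tw(G) = 1 exactly.

1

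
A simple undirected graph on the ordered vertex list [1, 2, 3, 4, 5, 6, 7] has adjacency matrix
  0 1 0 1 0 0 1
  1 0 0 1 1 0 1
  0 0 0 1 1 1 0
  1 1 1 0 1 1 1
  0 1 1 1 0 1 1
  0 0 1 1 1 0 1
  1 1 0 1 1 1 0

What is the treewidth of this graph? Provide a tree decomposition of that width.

Treewidth 3.
Bags: B1 = {3, 4, 5, 6}  B2 = {4, 5, 6, 7}  B3 = {2, 4, 5, 7}  B4 = {1, 2, 4, 7}
Tree: B1–B2, B2–B3, B3–B4

Every bag has size at most 4, so the width is 4 − 1 = 3 and tw(G) ≤ 3. Conversely, {1, 2, 4, 7} is a clique of size 4, and the vertices of any clique must share a bag in every tree decomposition; so some bag has ≥ 4 vertices and tw(G) ≥ 3. The upper and lower bounds meet at 3, so that is the treewidth.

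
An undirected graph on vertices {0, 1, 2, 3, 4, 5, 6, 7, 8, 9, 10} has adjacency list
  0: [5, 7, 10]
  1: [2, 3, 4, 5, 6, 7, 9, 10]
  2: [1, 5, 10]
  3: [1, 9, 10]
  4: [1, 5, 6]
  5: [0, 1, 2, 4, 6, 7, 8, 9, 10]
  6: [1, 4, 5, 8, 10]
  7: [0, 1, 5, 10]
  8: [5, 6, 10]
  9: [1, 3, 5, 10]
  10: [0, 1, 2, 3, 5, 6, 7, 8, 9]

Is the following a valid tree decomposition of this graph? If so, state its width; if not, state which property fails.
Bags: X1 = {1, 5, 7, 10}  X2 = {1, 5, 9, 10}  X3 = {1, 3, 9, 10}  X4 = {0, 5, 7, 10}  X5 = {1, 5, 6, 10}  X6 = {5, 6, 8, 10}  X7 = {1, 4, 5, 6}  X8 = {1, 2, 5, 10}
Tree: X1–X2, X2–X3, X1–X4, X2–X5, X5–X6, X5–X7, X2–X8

Checking the three conditions: (i) the bags cover all of {0, 1, 2, 3, 4, 5, 6, 7, 8, 9, 10}; (ii) for each edge, some bag contains both endpoints; (iii) the bags containing any fixed vertex form a subtree. All hold, so the decomposition is valid with width 4 − 1 = 3.

Yes; width 3.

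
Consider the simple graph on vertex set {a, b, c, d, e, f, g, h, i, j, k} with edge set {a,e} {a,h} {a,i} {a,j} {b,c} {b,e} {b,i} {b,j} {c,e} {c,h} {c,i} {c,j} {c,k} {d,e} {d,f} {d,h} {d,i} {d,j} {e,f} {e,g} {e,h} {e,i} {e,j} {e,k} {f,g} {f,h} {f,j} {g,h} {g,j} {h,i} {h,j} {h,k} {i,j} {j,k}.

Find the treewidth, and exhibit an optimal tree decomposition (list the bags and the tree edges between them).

The largest bag has 5 vertices, giving width 4; this decomposition certifies tw(G) ≤ 4. For the lower bound, the 5 vertices {e, f, g, h, j} are pairwise adjacent, and any tree decomposition puts a clique entirely inside one bag — forcing width ≥ 4. Hence tw(G) = 4 exactly.

Treewidth 4.
One such decomposition:
Bags: B1 = {c, e, h, j, k}  B2 = {c, e, h, i, j}  B3 = {d, e, h, i, j}  B4 = {d, e, f, h, j}  B5 = {e, f, g, h, j}  B6 = {a, e, h, i, j}  B7 = {b, c, e, i, j}
Tree: B1–B2, B2–B3, B3–B4, B4–B5, B3–B6, B2–B7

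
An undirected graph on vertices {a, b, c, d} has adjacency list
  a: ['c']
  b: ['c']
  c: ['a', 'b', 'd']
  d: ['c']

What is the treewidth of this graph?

A width-1 tree decomposition is:
Bags: B1 = {c, d}  B2 = {a, c}  B3 = {b, c}
Tree: B1–B2, B1–B3
Every bag has size at most 2, so the width is 2 − 1 = 1 and tw(G) ≤ 1. Any graph with an edge has treewidth ≥ 1, and G has the edge d–c. Combining the bounds, tw(G) = 1.

1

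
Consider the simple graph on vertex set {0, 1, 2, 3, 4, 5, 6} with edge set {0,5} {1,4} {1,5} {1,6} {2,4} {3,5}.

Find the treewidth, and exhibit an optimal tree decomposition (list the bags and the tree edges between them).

Treewidth 1.
Bags: B1 = {1, 5}  B2 = {1, 4}  B3 = {3, 5}  B4 = {2, 4}  B5 = {0, 5}  B6 = {1, 6}
Tree: B1–B2, B1–B3, B2–B4, B3–B5, B1–B6

Each bag holds 2 vertices, so the decomposition has width 1, which upper-bounds the treewidth. G has an edge, so its treewidth is at least 1. Therefore the treewidth is 1.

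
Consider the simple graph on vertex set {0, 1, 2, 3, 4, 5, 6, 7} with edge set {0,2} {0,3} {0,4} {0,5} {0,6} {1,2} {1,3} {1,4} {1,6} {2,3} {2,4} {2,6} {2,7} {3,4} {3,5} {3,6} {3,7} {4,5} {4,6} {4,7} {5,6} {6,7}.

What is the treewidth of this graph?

4

A width-4 tree decomposition is:
Bags: B1 = {0, 2, 3, 4, 6}  B2 = {1, 2, 3, 4, 6}  B3 = {0, 3, 4, 5, 6}  B4 = {2, 3, 4, 6, 7}
Tree: B1–B2, B1–B3, B1–B4
The largest bag has 5 vertices, giving width 4; this decomposition certifies tw(G) ≤ 4. For the lower bound, the 5 vertices {0, 2, 3, 4, 6} are pairwise adjacent, and any tree decomposition puts a clique entirely inside one bag — forcing width ≥ 4. Hence tw(G) = 4 exactly.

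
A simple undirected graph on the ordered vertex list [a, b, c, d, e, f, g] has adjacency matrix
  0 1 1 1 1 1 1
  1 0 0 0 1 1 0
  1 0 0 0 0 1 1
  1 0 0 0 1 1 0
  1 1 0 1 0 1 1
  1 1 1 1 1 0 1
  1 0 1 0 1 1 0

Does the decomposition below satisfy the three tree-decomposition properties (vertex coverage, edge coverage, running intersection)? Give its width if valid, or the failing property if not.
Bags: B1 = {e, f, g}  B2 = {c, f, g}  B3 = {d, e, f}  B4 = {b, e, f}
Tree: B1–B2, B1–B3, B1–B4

A tree decomposition must satisfy three properties: every vertex lies in some bag; for every edge, both endpoints lie together in some bag; and for every vertex, the bags containing it form a connected subtree. Here vertex a appears in no bag, so the decomposition is invalid.

No — vertex a appears in no bag.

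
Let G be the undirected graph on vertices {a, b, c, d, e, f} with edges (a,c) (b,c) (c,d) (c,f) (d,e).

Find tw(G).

A width-1 tree decomposition is:
Bags: B1 = {c, f}  B2 = {c, d}  B3 = {a, c}  B4 = {d, e}  B5 = {b, c}
Tree: B1–B2, B2–B3, B2–B4, B1–B5
Each bag holds 2 vertices, so the decomposition has width 1, which upper-bounds the treewidth. G has an edge, so its treewidth is at least 1. The upper and lower bounds meet at 1, so that is the treewidth.

1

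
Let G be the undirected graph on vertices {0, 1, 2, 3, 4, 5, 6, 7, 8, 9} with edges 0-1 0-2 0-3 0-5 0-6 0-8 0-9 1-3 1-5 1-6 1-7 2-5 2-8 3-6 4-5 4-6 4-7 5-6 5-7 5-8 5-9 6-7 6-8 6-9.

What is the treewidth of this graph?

A width-3 tree decomposition is:
Bags: B1 = {0, 1, 5, 6}  B2 = {1, 5, 6, 7}  B3 = {0, 5, 6, 8}  B4 = {0, 1, 3, 6}  B5 = {0, 2, 5, 8}  B6 = {4, 5, 6, 7}  B7 = {0, 5, 6, 9}
Tree: B1–B2, B1–B3, B1–B4, B3–B5, B2–B6, B1–B7
Every bag has size at most 4, so the width is 4 − 1 = 3 and tw(G) ≤ 3. Conversely, {0, 1, 3, 6} is a clique of size 4, and the vertices of any clique must share a bag in every tree decomposition; so some bag has ≥ 4 vertices and tw(G) ≥ 3. Hence tw(G) = 3 exactly.

3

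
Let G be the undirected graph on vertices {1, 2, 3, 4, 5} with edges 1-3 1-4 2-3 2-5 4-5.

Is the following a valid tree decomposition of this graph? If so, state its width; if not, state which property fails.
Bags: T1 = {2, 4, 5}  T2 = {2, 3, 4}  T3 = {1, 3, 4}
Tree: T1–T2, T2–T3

Every vertex of G appears in some bag (union = {1, 2, 3, 4, 5}); every edge is covered by a bag; and for each vertex v the set of bags containing v is connected in the bag tree. The decomposition is therefore valid. The largest bag has 3 vertices, so the width is 2.

Yes; width 2.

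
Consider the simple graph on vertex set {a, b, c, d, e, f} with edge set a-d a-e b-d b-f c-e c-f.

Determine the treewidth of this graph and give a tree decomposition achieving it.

Every bag has size at most 3, so the width is 3 − 1 = 2 and tw(G) ≤ 2. The edges b–f–c–e–a–d–b form a cycle, so G is not a tree and its treewidth is at least 2. Hence tw(G) = 2 exactly.

Treewidth 2.
One such decomposition:
Bags: B1 = {b, c, f}  B2 = {b, c, e}  B3 = {a, b, e}  B4 = {a, b, d}
Tree: B1–B2, B2–B3, B3–B4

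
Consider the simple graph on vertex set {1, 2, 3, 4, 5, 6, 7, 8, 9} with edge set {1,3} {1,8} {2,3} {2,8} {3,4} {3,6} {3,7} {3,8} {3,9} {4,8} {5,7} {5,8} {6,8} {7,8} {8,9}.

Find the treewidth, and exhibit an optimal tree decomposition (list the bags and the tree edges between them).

The largest bag has 3 vertices, giving width 2; this decomposition certifies tw(G) ≤ 2. Conversely, {1, 3, 8} is a clique of size 3, and the vertices of any clique must share a bag in every tree decomposition; so some bag has ≥ 3 vertices and tw(G) ≥ 2. Combining the bounds, tw(G) = 2.

Treewidth 2.
One optimal decomposition is:
Bags: B1 = {2, 3, 8}  B2 = {3, 7, 8}  B3 = {5, 7, 8}  B4 = {3, 8, 9}  B5 = {3, 4, 8}  B6 = {1, 3, 8}  B7 = {3, 6, 8}
Tree: B1–B2, B2–B3, B1–B4, B2–B5, B2–B6, B6–B7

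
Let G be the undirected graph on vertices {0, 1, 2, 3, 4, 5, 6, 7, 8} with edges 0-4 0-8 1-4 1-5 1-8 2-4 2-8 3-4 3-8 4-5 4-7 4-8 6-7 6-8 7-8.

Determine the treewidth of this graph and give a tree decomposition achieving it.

The largest bag has 3 vertices, giving width 2; this decomposition certifies tw(G) ≤ 2. On the other hand G contains the 3-clique {0, 4, 8}. A clique must lie in a single bag of any decomposition, so no decomposition can have width below 2. Hence tw(G) = 2 exactly.

Treewidth 2.
One such decomposition:
Bags: B1 = {4, 7, 8}  B2 = {3, 4, 8}  B3 = {0, 4, 8}  B4 = {2, 4, 8}  B5 = {1, 4, 8}  B6 = {1, 4, 5}  B7 = {6, 7, 8}
Tree: B1–B2, B1–B3, B2–B4, B4–B5, B5–B6, B1–B7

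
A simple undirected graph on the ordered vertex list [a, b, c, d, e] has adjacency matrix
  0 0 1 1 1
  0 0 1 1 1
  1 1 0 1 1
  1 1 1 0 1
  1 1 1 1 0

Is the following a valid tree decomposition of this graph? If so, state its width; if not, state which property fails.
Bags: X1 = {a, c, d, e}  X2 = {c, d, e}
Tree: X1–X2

A tree decomposition must satisfy three properties: every vertex lies in some bag; for every edge, both endpoints lie together in some bag; and for every vertex, the bags containing it form a connected subtree. Here vertex b appears in no bag, so the decomposition is invalid.

No — vertex b appears in no bag.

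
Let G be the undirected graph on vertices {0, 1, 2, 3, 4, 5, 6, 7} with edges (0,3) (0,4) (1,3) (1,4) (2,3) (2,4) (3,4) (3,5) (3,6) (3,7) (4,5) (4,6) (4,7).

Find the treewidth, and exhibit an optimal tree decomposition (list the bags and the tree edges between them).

Every bag has size at most 3, so the width is 3 − 1 = 2 and tw(G) ≤ 2. On the other hand G contains the 3-clique {0, 3, 4}. A clique must lie in a single bag of any decomposition, so no decomposition can have width below 2. Combining the bounds, tw(G) = 2.

Treewidth 2.
One optimal decomposition is:
Bags: B1 = {3, 4, 5}  B2 = {2, 3, 4}  B3 = {3, 4, 6}  B4 = {0, 3, 4}  B5 = {3, 4, 7}  B6 = {1, 3, 4}
Tree: B1–B2, B2–B3, B2–B4, B3–B5, B3–B6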